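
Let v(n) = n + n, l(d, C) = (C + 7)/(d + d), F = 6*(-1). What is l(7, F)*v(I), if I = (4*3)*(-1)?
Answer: -12/7 ≈ -1.7143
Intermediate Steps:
F = -6
l(d, C) = (7 + C)/(2*d) (l(d, C) = (7 + C)/((2*d)) = (7 + C)*(1/(2*d)) = (7 + C)/(2*d))
I = -12 (I = 12*(-1) = -12)
v(n) = 2*n
l(7, F)*v(I) = ((½)*(7 - 6)/7)*(2*(-12)) = ((½)*(⅐)*1)*(-24) = (1/14)*(-24) = -12/7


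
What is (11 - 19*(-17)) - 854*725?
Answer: -618816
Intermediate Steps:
(11 - 19*(-17)) - 854*725 = (11 + 323) - 619150 = 334 - 619150 = -618816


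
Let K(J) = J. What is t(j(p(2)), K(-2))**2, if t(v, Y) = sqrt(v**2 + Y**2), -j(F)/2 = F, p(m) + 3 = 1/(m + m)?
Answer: 137/4 ≈ 34.250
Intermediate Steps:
p(m) = -3 + 1/(2*m) (p(m) = -3 + 1/(m + m) = -3 + 1/(2*m))
j(F) = -2*F
t(v, Y) = sqrt(Y**2 + v**2)
t(j(p(2)), K(-2))**2 = (sqrt((-2)**2 + (-2*(-3 + (1/2)/2))**2))**2 = (sqrt(4 + (-2*(-3 + (1/2)*(1/2)))**2))**2 = (sqrt(4 + (-2*(-3 + 1/4))**2))**2 = (sqrt(4 + (-2*(-11/4))**2))**2 = (sqrt(4 + (11/2)**2))**2 = (sqrt(4 + 121/4))**2 = (sqrt(137/4))**2 = (sqrt(137)/2)**2 = 137/4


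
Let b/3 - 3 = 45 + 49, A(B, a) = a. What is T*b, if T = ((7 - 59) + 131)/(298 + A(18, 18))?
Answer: 291/4 ≈ 72.750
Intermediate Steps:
b = 291 (b = 9 + 3*(45 + 49) = 9 + 3*94 = 9 + 282 = 291)
T = ¼ (T = ((7 - 59) + 131)/(298 + 18) = (-52 + 131)/316 = 79*(1/316) = ¼ ≈ 0.25000)
T*b = (¼)*291 = 291/4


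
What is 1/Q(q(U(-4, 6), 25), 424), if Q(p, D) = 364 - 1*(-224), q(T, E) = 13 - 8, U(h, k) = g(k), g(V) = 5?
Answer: 1/588 ≈ 0.0017007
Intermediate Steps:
U(h, k) = 5
q(T, E) = 5
Q(p, D) = 588 (Q(p, D) = 364 + 224 = 588)
1/Q(q(U(-4, 6), 25), 424) = 1/588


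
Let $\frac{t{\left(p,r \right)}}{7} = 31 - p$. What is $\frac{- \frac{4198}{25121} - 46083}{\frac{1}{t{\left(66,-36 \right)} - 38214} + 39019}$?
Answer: $- \frac{44522262913619}{37697369438120} \approx -1.181$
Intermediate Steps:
$t{\left(p,r \right)} = 217 - 7 p$ ($t{\left(p,r \right)} = 7 \left(31 - p\right) = 217 - 7 p$)
$\frac{- \frac{4198}{25121} - 46083}{\frac{1}{t{\left(66,-36 \right)} - 38214} + 39019} = \frac{- \frac{4198}{25121} - 46083}{\frac{1}{\left(217 - 462\right) - 38214} + 39019} = \frac{\left(-4198\right) \frac{1}{25121} - 46083}{\frac{1}{\left(217 - 462\right) - 38214} + 39019} = \frac{- \frac{4198}{25121} - 46083}{\frac{1}{-245 - 38214} + 39019} = - \frac{1157655241}{25121 \left(\frac{1}{-38459} + 39019\right)} = - \frac{1157655241}{25121 \left(- \frac{1}{38459} + 39019\right)} = - \frac{1157655241}{25121 \cdot \frac{1500631720}{38459}} = \left(- \frac{1157655241}{25121}\right) \frac{38459}{1500631720} = - \frac{44522262913619}{37697369438120}$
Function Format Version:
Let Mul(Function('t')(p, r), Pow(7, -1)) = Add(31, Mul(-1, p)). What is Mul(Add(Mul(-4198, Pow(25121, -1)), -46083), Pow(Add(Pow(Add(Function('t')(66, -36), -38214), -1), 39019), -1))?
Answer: Rational(-44522262913619, 37697369438120) ≈ -1.1810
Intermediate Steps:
Function('t')(p, r) = Add(217, Mul(-7, p)) (Function('t')(p, r) = Mul(7, Add(31, Mul(-1, p))) = Add(217, Mul(-7, p)))
Mul(Add(Mul(-4198, Pow(25121, -1)), -46083), Pow(Add(Pow(Add(Function('t')(66, -36), -38214), -1), 39019), -1)) = Mul(Add(Mul(-4198, Pow(25121, -1)), -46083), Pow(Add(Pow(Add(Add(217, Mul(-7, 66)), -38214), -1), 39019), -1)) = Mul(Add(Mul(-4198, Rational(1, 25121)), -46083), Pow(Add(Pow(Add(Add(217, -462), -38214), -1), 39019), -1)) = Mul(Add(Rational(-4198, 25121), -46083), Pow(Add(Pow(Add(-245, -38214), -1), 39019), -1)) = Mul(Rational(-1157655241, 25121), Pow(Add(Pow(-38459, -1), 39019), -1)) = Mul(Rational(-1157655241, 25121), Pow(Add(Rational(-1, 38459), 39019), -1)) = Mul(Rational(-1157655241, 25121), Pow(Rational(1500631720, 38459), -1)) = Mul(Rational(-1157655241, 25121), Rational(38459, 1500631720)) = Rational(-44522262913619, 37697369438120)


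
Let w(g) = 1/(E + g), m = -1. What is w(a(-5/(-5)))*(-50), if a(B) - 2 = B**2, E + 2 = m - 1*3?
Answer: 50/3 ≈ 16.667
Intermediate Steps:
E = -6 (E = -2 + (-1 - 1*3) = -2 + (-1 - 3) = -2 - 4 = -6)
a(B) = 2 + B**2
w(g) = 1/(-6 + g)
w(a(-5/(-5)))*(-50) = -50/(-6 + (2 + (-5/(-5))**2)) = -50/(-6 + (2 + (-5*(-1/5))**2)) = -50/(-6 + (2 + 1**2)) = -50/(-6 + (2 + 1)) = -50/(-6 + 3) = -50/(-3) = -1/3*(-50) = 50/3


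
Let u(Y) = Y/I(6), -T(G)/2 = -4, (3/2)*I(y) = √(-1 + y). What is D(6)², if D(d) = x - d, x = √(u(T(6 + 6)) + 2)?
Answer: (30 - √10*√(5 + 6*√5))²/25 ≈ 10.797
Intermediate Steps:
I(y) = 2*√(-1 + y)/3
T(G) = 8 (T(G) = -2*(-4) = 8)
u(Y) = 3*Y*√5/10 (u(Y) = Y/((2*√(-1 + 6)/3)) = Y/((2*√5/3)) = Y*(3*√5/10) = 3*Y*√5/10)
x = √(2 + 12*√5/5) (x = √((3/10)*8*√5 + 2) = √(12*√5/5 + 2) = √(2 + 12*√5/5) ≈ 2.7141)
D(d) = -d + √(50 + 60*√5)/5 (D(d) = √(50 + 60*√5)/5 - d = -d + √(50 + 60*√5)/5)
D(6)² = (-1*6 + √(50 + 60*√5)/5)² = (-6 + √(50 + 60*√5)/5)²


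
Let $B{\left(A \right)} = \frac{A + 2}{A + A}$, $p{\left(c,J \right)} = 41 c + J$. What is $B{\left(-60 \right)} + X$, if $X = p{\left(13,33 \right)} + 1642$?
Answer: $\frac{132509}{60} \approx 2208.5$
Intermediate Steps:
$p{\left(c,J \right)} = J + 41 c$
$B{\left(A \right)} = \frac{2 + A}{2 A}$
$X = 2208$ ($X = \left(33 + 41 \cdot 13\right) + 1642 = \left(33 + 533\right) + 1642 = 566 + 1642 = 2208$)
$B{\left(-60 \right)} + X = \frac{2 - 60}{2 \left(-60\right)} + 2208 = \frac{1}{2} \left(- \frac{1}{60}\right) \left(-58\right) + 2208 = \frac{29}{60} + 2208 = \frac{132509}{60}$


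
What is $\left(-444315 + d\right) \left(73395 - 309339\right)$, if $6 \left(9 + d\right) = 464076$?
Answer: $86586257232$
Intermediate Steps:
$d = 77337$ ($d = -9 + \frac{1}{6} \cdot 464076 = -9 + 77346 = 77337$)
$\left(-444315 + d\right) \left(73395 - 309339\right) = \left(-444315 + 77337\right) \left(73395 - 309339\right) = \left(-366978\right) \left(-235944\right) = 86586257232$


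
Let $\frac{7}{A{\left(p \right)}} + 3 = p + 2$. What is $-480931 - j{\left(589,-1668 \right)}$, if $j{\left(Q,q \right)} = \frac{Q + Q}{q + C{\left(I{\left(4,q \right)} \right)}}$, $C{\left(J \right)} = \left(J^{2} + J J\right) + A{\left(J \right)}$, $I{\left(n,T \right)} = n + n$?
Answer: $- \frac{38955349}{81} \approx -4.8093 \cdot 10^{5}$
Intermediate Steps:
$I{\left(n,T \right)} = 2 n$
$A{\left(p \right)} = \frac{7}{-1 + p}$ ($A{\left(p \right)} = \frac{7}{-3 + \left(p + 2\right)} = \frac{7}{-3 + \left(2 + p\right)} = \frac{7}{-1 + p}$)
$C{\left(J \right)} = 2 J^{2} + \frac{7}{-1 + J}$ ($C{\left(J \right)} = \left(J^{2} + J J\right) + \frac{7}{-1 + J} = \left(J^{2} + J^{2}\right) + \frac{7}{-1 + J} = 2 J^{2} + \frac{7}{-1 + J}$)
$j{\left(Q,q \right)} = \frac{2 Q}{129 + q}$ ($j{\left(Q,q \right)} = \frac{Q + Q}{q + \frac{7 + 2 \left(2 \cdot 4\right)^{2} \left(-1 + 2 \cdot 4\right)}{-1 + 2 \cdot 4}} = \frac{2 Q}{q + \frac{7 + 2 \cdot 8^{2} \left(-1 + 8\right)}{-1 + 8}} = \frac{2 Q}{q + \frac{7 + 2 \cdot 64 \cdot 7}{7}} = \frac{2 Q}{q + \frac{7 + 896}{7}} = \frac{2 Q}{q + \frac{1}{7} \cdot 903} = \frac{2 Q}{q + 129} = \frac{2 Q}{129 + q}$)
$-480931 - j{\left(589,-1668 \right)} = -480931 - 2 \cdot 589 \frac{1}{129 - 1668} = -480931 - 2 \cdot 589 \frac{1}{-1539} = -480931 - 2 \cdot 589 \left(- \frac{1}{1539}\right) = -480931 - - \frac{62}{81} = -480931 + \frac{62}{81} = - \frac{38955349}{81}$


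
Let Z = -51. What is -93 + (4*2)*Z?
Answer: -501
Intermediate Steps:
-93 + (4*2)*Z = -93 + (4*2)*(-51) = -93 + 8*(-51) = -93 - 408 = -501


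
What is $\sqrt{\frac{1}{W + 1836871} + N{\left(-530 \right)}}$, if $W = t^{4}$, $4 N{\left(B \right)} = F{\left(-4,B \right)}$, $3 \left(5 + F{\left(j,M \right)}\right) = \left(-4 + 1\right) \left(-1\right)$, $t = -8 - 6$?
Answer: $\frac{i \sqrt{3516699457082}}{1875287} \approx 1.0 i$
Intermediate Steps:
$t = -14$
$F{\left(j,M \right)} = -4$ ($F{\left(j,M \right)} = -5 + \frac{\left(-4 + 1\right) \left(-1\right)}{3} = -5 + \frac{\left(-3\right) \left(-1\right)}{3} = -5 + \frac{1}{3} \cdot 3 = -5 + 1 = -4$)
$N{\left(B \right)} = -1$ ($N{\left(B \right)} = \frac{1}{4} \left(-4\right) = -1$)
$W = 38416$ ($W = \left(-14\right)^{4} = 38416$)
$\sqrt{\frac{1}{W + 1836871} + N{\left(-530 \right)}} = \sqrt{\frac{1}{38416 + 1836871} - 1} = \sqrt{\frac{1}{1875287} - 1} = \sqrt{- \frac{1875286}{1875287}} = \frac{i \sqrt{3516699457082}}{1875287}$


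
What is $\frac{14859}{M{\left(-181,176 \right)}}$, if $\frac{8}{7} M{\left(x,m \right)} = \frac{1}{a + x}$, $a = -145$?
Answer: $- \frac{38752272}{7} \approx -5.536 \cdot 10^{6}$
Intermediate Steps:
$M{\left(x,m \right)} = \frac{7}{8 \left(-145 + x\right)}$
$\frac{14859}{M{\left(-181,176 \right)}} = \frac{14859}{\frac{7}{8} \frac{1}{-145 - 181}} = \frac{14859}{\frac{7}{8} \frac{1}{-326}} = \frac{14859}{\frac{7}{8} \left(- \frac{1}{326}\right)} = \frac{14859}{- \frac{7}{2608}} = 14859 \left(- \frac{2608}{7}\right) = - \frac{38752272}{7}$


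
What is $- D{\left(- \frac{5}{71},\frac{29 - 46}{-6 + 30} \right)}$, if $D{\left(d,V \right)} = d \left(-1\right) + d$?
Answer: $0$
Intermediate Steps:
$D{\left(d,V \right)} = 0$ ($D{\left(d,V \right)} = - d + d = 0$)
$- D{\left(- \frac{5}{71},\frac{29 - 46}{-6 + 30} \right)} = \left(-1\right) 0 = 0$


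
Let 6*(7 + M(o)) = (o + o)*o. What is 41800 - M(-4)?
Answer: 125405/3 ≈ 41802.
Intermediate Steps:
M(o) = -7 + o²/3 (M(o) = -7 + ((o + o)*o)/6 = -7 + ((2*o)*o)/6 = -7 + (2*o²)/6 = -7 + o²/3)
41800 - M(-4) = 41800 - (-7 + (⅓)*(-4)²) = 41800 - (-7 + (⅓)*16) = 41800 - (-7 + 16/3) = 41800 - 1*(-5/3) = 41800 + 5/3 = 125405/3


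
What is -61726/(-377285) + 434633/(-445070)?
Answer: -27301624117/33583646990 ≈ -0.81294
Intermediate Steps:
-61726/(-377285) + 434633/(-445070) = -61726*(-1/377285) + 434633*(-1/445070) = 61726/377285 - 434633/445070 = -27301624117/33583646990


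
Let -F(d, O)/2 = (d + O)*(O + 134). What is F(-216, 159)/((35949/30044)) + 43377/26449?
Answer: 8847972025895/316938367 ≈ 27917.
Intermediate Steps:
F(d, O) = -2*(134 + O)*(O + d) (F(d, O) = -2*(d + O)*(O + 134) = -2*(O + d)*(134 + O) = -2*(134 + O)*(O + d))
F(-216, 159)/((35949/30044)) + 43377/26449 = (-268*159 - 268*(-216) - 2*159² - 2*159*(-216))/((35949/30044)) + 43377/26449 = (-42612 + 57888 - 2*25281 + 68688)/((35949*(1/30044))) + 43377*(1/26449) = (-42612 + 57888 - 50562 + 68688)/(35949/30044) + 43377/26449 = 33402*(30044/35949) + 43377/26449 = 334509896/11983 + 43377/26449 = 8847972025895/316938367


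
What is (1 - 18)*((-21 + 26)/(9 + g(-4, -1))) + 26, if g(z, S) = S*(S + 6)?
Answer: 19/4 ≈ 4.7500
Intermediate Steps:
g(z, S) = S*(6 + S)
(1 - 18)*((-21 + 26)/(9 + g(-4, -1))) + 26 = (1 - 18)*((-21 + 26)/(9 - (6 - 1))) + 26 = -85/(9 - 1*5) + 26 = -85/(9 - 5) + 26 = -85/4 + 26 = 19/4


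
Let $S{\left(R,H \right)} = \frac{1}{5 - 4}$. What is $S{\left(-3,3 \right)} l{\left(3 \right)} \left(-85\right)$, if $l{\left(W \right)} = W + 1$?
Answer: $-340$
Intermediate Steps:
$l{\left(W \right)} = 1 + W$
$S{\left(R,H \right)} = 1$ ($S{\left(R,H \right)} = 1^{-1} = 1$)
$S{\left(-3,3 \right)} l{\left(3 \right)} \left(-85\right) = 1 \left(1 + 3\right) \left(-85\right) = 1 \cdot 4 \left(-85\right) = 4 \left(-85\right) = -340$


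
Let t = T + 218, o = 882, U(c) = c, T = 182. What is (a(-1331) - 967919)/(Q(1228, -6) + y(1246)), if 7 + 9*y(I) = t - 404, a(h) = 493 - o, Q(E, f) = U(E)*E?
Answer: -8714772/13571845 ≈ -0.64212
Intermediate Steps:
Q(E, f) = E**2 (Q(E, f) = E*E = E**2)
a(h) = -389 (a(h) = 493 - 1*882 = 493 - 882 = -389)
t = 400 (t = 182 + 218 = 400)
y(I) = -11/9 (y(I) = -7/9 + (400 - 404)/9 = -7/9 + (1/9)*(-4) = -7/9 - 4/9 = -11/9)
(a(-1331) - 967919)/(Q(1228, -6) + y(1246)) = (-389 - 967919)/(1228**2 - 11/9) = -968308/(1507984 - 11/9) = -968308/13571845/9 = -968308*9/13571845 = -8714772/13571845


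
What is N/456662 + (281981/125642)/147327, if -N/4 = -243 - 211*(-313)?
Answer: -2435912010710689/4226511598859154 ≈ -0.57634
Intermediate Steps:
N = -263200 (N = -4*(-243 - 211*(-313)) = -4*(-243 + 66043) = -4*65800 = -263200)
N/456662 + (281981/125642)/147327 = -263200/456662 + (281981/125642)/147327 = -263200*1/456662 + (281981*(1/125642))*(1/147327) = -131600/228331 + (281981/125642)*(1/147327) = -131600/228331 + 281981/18510458934 = -2435912010710689/4226511598859154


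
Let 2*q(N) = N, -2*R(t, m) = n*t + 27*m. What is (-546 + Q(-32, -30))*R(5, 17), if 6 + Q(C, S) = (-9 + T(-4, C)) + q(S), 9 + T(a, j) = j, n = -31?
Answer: 93784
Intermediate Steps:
R(t, m) = -27*m/2 + 31*t/2 (R(t, m) = -(-31*t + 27*m)/2 = -27*m/2 + 31*t/2)
T(a, j) = -9 + j
q(N) = N/2
Q(C, S) = -24 + C + S/2 (Q(C, S) = -6 + ((-9 + (-9 + C)) + S/2) = -6 + ((-18 + C) + S/2) = -6 + (-18 + C + S/2) = -24 + C + S/2)
(-546 + Q(-32, -30))*R(5, 17) = (-546 + (-24 - 32 + (½)*(-30)))*(-27/2*17 + (31/2)*5) = (-546 + (-24 - 32 - 15))*(-459/2 + 155/2) = (-546 - 71)*(-152) = -617*(-152) = 93784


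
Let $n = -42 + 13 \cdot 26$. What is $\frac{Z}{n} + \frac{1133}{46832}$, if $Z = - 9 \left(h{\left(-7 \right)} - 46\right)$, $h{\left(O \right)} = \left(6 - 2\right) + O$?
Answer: $\frac{2623535}{1732784} \approx 1.5141$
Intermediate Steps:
$h{\left(O \right)} = 4 + O$
$Z = 441$ ($Z = - 9 \left(\left(4 - 7\right) - 46\right) = - 9 \left(-3 - 46\right) = \left(-9\right) \left(-49\right) = 441$)
$n = 296$ ($n = -42 + 338 = 296$)
$\frac{Z}{n} + \frac{1133}{46832} = \frac{441}{296} + \frac{1133}{46832} = \frac{2623535}{1732784}$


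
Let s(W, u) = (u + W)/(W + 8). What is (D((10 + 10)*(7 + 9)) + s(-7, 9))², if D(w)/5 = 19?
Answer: 9409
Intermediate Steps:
D(w) = 95 (D(w) = 5*19 = 95)
s(W, u) = (W + u)/(8 + W)
(D((10 + 10)*(7 + 9)) + s(-7, 9))² = (95 + (-7 + 9)/(8 - 7))² = (95 + 2/1)² = (95 + 1*2)² = (95 + 2)² = 97² = 9409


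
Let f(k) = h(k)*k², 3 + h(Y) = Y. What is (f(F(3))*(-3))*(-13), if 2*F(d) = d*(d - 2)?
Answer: -1053/8 ≈ -131.63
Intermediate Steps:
F(d) = d*(-2 + d)/2 (F(d) = (d*(d - 2))/2 = (d*(-2 + d))/2 = d*(-2 + d)/2)
h(Y) = -3 + Y
f(k) = k²*(-3 + k) (f(k) = (-3 + k)*k² = k²*(-3 + k))
(f(F(3))*(-3))*(-13) = ((((½)*3*(-2 + 3))²*(-3 + (½)*3*(-2 + 3)))*(-3))*(-13) = ((((½)*3*1)²*(-3 + (½)*3*1))*(-3))*(-13) = (((3/2)²*(-3 + 3/2))*(-3))*(-13) = (((9/4)*(-3/2))*(-3))*(-13) = -27/8*(-3)*(-13) = (81/8)*(-13) = -1053/8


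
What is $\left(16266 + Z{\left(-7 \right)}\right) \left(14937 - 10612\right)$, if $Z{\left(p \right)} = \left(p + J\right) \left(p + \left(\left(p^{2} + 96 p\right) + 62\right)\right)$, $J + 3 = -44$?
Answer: $203006850$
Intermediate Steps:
$J = -47$ ($J = -3 - 44 = -47$)
$Z{\left(p \right)} = \left(-47 + p\right) \left(62 + p^{2} + 97 p\right)$ ($Z{\left(p \right)} = \left(p - 47\right) \left(p + \left(\left(p^{2} + 96 p\right) + 62\right)\right) = \left(-47 + p\right) \left(p + \left(62 + p^{2} + 96 p\right)\right) = \left(-47 + p\right) \left(62 + p^{2} + 97 p\right)$)
$\left(16266 + Z{\left(-7 \right)}\right) \left(14937 - 10612\right) = \left(16266 + \left(-2914 + \left(-7\right)^{3} - -31479 + 50 \left(-7\right)^{2}\right)\right) \left(14937 - 10612\right) = \left(16266 + \left(-2914 - 343 + 31479 + 50 \cdot 49\right)\right) 4325 = \left(16266 + \left(-2914 - 343 + 31479 + 2450\right)\right) 4325 = \left(16266 + 30672\right) 4325 = 46938 \cdot 4325 = 203006850$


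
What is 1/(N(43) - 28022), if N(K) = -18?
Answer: -1/28040 ≈ -3.5663e-5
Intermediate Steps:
1/(N(43) - 28022) = 1/(-18 - 28022) = 1/(-28040) = -1/28040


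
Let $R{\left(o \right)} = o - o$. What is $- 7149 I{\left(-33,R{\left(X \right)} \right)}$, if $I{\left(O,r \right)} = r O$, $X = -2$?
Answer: $0$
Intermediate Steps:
$R{\left(o \right)} = 0$
$I{\left(O,r \right)} = O r$
$- 7149 I{\left(-33,R{\left(X \right)} \right)} = - 7149 \left(\left(-33\right) 0\right) = \left(-7149\right) 0 = 0$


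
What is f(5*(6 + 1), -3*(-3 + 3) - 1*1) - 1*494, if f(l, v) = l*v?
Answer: -529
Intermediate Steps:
f(5*(6 + 1), -3*(-3 + 3) - 1*1) - 1*494 = (5*(6 + 1))*(-3*(-3 + 3) - 1*1) - 1*494 = (5*7)*(-3*0 - 1) - 494 = 35*(0 - 1) - 494 = 35*(-1) - 494 = -35 - 494 = -529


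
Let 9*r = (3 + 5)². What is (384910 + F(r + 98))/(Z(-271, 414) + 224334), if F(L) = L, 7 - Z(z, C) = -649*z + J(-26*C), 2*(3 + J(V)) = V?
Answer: 3465136/484623 ≈ 7.1502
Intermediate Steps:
J(V) = -3 + V/2
r = 64/9 (r = (3 + 5)²/9 = (⅑)*8² = (⅑)*64 = 64/9 ≈ 7.1111)
Z(z, C) = 10 + 13*C + 649*z (Z(z, C) = 7 - (-649*z + (-3 + (-26*C)/2)) = 7 - (-649*z + (-3 - 13*C)) = 7 - (-3 - 649*z - 13*C) = 7 + (3 + 13*C + 649*z) = 10 + 13*C + 649*z)
(384910 + F(r + 98))/(Z(-271, 414) + 224334) = (384910 + (64/9 + 98))/((10 + 13*414 + 649*(-271)) + 224334) = (384910 + 946/9)/((10 + 5382 - 175879) + 224334) = 3465136/(9*(-170487 + 224334)) = (3465136/9)/53847 = (3465136/9)*(1/53847) = 3465136/484623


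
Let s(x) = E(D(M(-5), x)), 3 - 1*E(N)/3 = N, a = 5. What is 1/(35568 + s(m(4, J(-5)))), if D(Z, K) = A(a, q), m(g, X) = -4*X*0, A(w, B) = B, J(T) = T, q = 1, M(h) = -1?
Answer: 1/35574 ≈ 2.8110e-5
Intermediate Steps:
m(g, X) = 0
D(Z, K) = 1
E(N) = 9 - 3*N
s(x) = 6 (s(x) = 9 - 3*1 = 9 - 3 = 6)
1/(35568 + s(m(4, J(-5)))) = 1/(35568 + 6) = 1/35574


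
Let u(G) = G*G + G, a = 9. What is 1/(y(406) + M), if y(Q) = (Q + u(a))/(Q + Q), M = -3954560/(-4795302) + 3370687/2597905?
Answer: 1264460512794465/3455738701514531 ≈ 0.36590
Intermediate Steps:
M = 13218516654637/6228869521155 (M = -3954560*(-1/4795302) + 3370687*(1/2597905) = 1977280/2397651 + 3370687/2597905 = 13218516654637/6228869521155 ≈ 2.1221)
u(G) = G + G² (u(G) = G² + G = G + G²)
y(Q) = (90 + Q)/(2*Q) (y(Q) = (Q + 9*(1 + 9))/(Q + Q) = (Q + 9*10)/((2*Q)) = (Q + 90)*(1/(2*Q)) = (90 + Q)*(1/(2*Q)) = (90 + Q)/(2*Q))
1/(y(406) + M) = 1/((½)*(90 + 406)/406 + 13218516654637/6228869521155) = 1/((½)*(1/406)*496 + 13218516654637/6228869521155) = 1/(124/203 + 13218516654637/6228869521155) = 1/(3455738701514531/1264460512794465) = 1264460512794465/3455738701514531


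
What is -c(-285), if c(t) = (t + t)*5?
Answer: 2850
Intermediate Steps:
c(t) = 10*t (c(t) = (2*t)*5 = 10*t)
-c(-285) = -10*(-285) = -1*(-2850) = 2850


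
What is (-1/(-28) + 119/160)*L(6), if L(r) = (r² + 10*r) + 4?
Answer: 4365/56 ≈ 77.946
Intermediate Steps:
L(r) = 4 + r² + 10*r
(-1/(-28) + 119/160)*L(6) = (-1/(-28) + 119/160)*(4 + 6² + 10*6) = (-1*(-1/28) + 119*(1/160))*(4 + 36 + 60) = (1/28 + 119/160)*100 = (873/1120)*100 = 4365/56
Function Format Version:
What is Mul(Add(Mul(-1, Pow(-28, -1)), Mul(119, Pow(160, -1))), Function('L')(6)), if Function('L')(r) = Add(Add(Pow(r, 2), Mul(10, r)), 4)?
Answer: Rational(4365, 56) ≈ 77.946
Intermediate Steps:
Function('L')(r) = Add(4, Pow(r, 2), Mul(10, r))
Mul(Add(Mul(-1, Pow(-28, -1)), Mul(119, Pow(160, -1))), Function('L')(6)) = Mul(Add(Mul(-1, Pow(-28, -1)), Mul(119, Pow(160, -1))), Add(4, Pow(6, 2), Mul(10, 6))) = Mul(Add(Mul(-1, Rational(-1, 28)), Mul(119, Rational(1, 160))), Add(4, 36, 60)) = Mul(Add(Rational(1, 28), Rational(119, 160)), 100) = Mul(Rational(873, 1120), 100) = Rational(4365, 56)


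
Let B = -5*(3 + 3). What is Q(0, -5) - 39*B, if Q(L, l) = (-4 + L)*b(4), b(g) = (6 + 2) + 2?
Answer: 1130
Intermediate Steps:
B = -30 (B = -5*6 = -30)
b(g) = 10 (b(g) = 8 + 2 = 10)
Q(L, l) = -40 + 10*L (Q(L, l) = (-4 + L)*10 = -40 + 10*L)
Q(0, -5) - 39*B = (-40 + 10*0) - 39*(-30) = (-40 + 0) + 1170 = -40 + 1170 = 1130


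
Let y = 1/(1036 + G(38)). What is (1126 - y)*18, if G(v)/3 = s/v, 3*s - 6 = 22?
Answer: 66539787/3283 ≈ 20268.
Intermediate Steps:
s = 28/3 (s = 2 + (1/3)*22 = 2 + 22/3 = 28/3 ≈ 9.3333)
G(v) = 28/v (G(v) = 3*(28/(3*v)) = 28/v)
y = 19/19698 (y = 1/(1036 + 28/38) = 1/(1036 + 28*(1/38)) = 1/(1036 + 14/19) = 1/(19698/19) = 19/19698 ≈ 0.00096457)
(1126 - y)*18 = (1126 - 1*19/19698)*18 = (1126 - 19/19698)*18 = (22179929/19698)*18 = 66539787/3283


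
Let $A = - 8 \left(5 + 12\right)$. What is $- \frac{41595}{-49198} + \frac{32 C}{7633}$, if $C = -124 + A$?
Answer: $- \frac{5401925}{22089902} \approx -0.24454$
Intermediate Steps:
$A = -136$ ($A = \left(-8\right) 17 = -136$)
$C = -260$ ($C = -124 - 136 = -260$)
$- \frac{41595}{-49198} + \frac{32 C}{7633} = - \frac{41595}{-49198} + \frac{32 \left(-260\right)}{7633} = \left(-41595\right) \left(- \frac{1}{49198}\right) - \frac{8320}{7633} = \frac{41595}{49198} - \frac{8320}{7633} = - \frac{5401925}{22089902}$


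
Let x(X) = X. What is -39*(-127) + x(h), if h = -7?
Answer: 4946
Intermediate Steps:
-39*(-127) + x(h) = -39*(-127) - 7 = 4953 - 7 = 4946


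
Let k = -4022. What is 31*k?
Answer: -124682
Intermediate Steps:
31*k = 31*(-4022) = -124682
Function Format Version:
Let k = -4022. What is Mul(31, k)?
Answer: -124682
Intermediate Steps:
Mul(31, k) = Mul(31, -4022) = -124682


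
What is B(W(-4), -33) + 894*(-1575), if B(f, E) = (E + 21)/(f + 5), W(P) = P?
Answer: -1408062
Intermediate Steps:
B(f, E) = (21 + E)/(5 + f)
B(W(-4), -33) + 894*(-1575) = (21 - 33)/(5 - 4) + 894*(-1575) = -12/1 - 1408050 = 1*(-12) - 1408050 = -12 - 1408050 = -1408062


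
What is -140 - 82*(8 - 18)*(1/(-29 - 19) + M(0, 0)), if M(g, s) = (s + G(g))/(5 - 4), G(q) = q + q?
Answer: -1885/12 ≈ -157.08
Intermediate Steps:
G(q) = 2*q
M(g, s) = s + 2*g (M(g, s) = (s + 2*g)/(5 - 4) = (s + 2*g)/1 = (s + 2*g)*1 = s + 2*g)
-140 - 82*(8 - 18)*(1/(-29 - 19) + M(0, 0)) = -140 - 82*(8 - 18)*(1/(-29 - 19) + (0 + 2*0)) = -140 - (-820)*(1/(-48) + (0 + 0)) = -140 - (-820)*(-1/48 + 0) = -140 - (-820)*(-1)/48 = -140 - 82*5/24 = -140 - 205/12 = -1885/12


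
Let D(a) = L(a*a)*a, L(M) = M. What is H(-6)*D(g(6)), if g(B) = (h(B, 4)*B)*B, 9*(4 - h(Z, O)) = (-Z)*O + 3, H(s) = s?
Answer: -71114112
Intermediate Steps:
h(Z, O) = 11/3 + O*Z/9 (h(Z, O) = 4 - ((-Z)*O + 3)/9 = 4 - (-O*Z + 3)/9 = 4 - (3 - O*Z)/9 = 4 + (-⅓ + O*Z/9) = 11/3 + O*Z/9)
g(B) = B²*(11/3 + 4*B/9) (g(B) = ((11/3 + (⅑)*4*B)*B)*B = ((11/3 + 4*B/9)*B)*B = (B*(11/3 + 4*B/9))*B = B²*(11/3 + 4*B/9))
D(a) = a³ (D(a) = (a*a)*a = a²*a = a³)
H(-6)*D(g(6)) = -6*64*(33 + 4*6)³ = -6*64*(33 + 24)³ = -6*((⅑)*36*57)³ = -6*228³ = -6*11852352 = -71114112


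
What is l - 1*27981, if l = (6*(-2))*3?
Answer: -28017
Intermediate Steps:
l = -36 (l = -12*3 = -36)
l - 1*27981 = -36 - 1*27981 = -36 - 27981 = -28017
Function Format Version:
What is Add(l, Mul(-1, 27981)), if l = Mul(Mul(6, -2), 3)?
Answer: -28017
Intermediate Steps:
l = -36 (l = Mul(-12, 3) = -36)
Add(l, Mul(-1, 27981)) = Add(-36, Mul(-1, 27981)) = Add(-36, -27981) = -28017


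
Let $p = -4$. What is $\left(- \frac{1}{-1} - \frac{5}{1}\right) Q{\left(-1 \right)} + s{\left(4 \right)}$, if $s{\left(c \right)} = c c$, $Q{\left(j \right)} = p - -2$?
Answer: $24$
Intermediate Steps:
$Q{\left(j \right)} = -2$ ($Q{\left(j \right)} = -4 - -2 = -4 + 2 = -2$)
$s{\left(c \right)} = c^{2}$
$\left(- \frac{1}{-1} - \frac{5}{1}\right) Q{\left(-1 \right)} + s{\left(4 \right)} = \left(- \frac{1}{-1} - \frac{5}{1}\right) \left(-2\right) + 4^{2} = \left(\left(-1\right) \left(-1\right) - 5\right) \left(-2\right) + 16 = \left(1 - 5\right) \left(-2\right) + 16 = \left(-4\right) \left(-2\right) + 16 = 8 + 16 = 24$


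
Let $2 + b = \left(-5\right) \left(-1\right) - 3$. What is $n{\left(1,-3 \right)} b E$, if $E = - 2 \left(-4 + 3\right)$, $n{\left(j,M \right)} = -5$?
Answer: $0$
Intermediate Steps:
$b = 0$ ($b = -2 - -2 = -2 + \left(5 - 3\right) = -2 + 2 = 0$)
$E = 2$ ($E = \left(-2\right) \left(-1\right) = 2$)
$n{\left(1,-3 \right)} b E = \left(-5\right) 0 \cdot 2 = 0 \cdot 2 = 0$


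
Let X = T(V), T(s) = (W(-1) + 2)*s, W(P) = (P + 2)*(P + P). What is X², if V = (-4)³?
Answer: 0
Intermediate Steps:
W(P) = 2*P*(2 + P) (W(P) = (2 + P)*(2*P) = 2*P*(2 + P))
V = -64
T(s) = 0 (T(s) = (2*(-1)*(2 - 1) + 2)*s = (2*(-1)*1 + 2)*s = (-2 + 2)*s = 0*s = 0)
X = 0
X² = 0² = 0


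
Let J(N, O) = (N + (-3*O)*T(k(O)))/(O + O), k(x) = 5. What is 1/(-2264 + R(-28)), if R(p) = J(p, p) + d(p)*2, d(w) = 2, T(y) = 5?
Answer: -1/2267 ≈ -0.00044111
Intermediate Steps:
J(N, O) = (N - 15*O)/(2*O) (J(N, O) = (N - 3*O*5)/(O + O) = (N - 15*O)/((2*O)) = (N - 15*O)*(1/(2*O)) = (N - 15*O)/(2*O))
R(p) = -3 (R(p) = (p - 15*p)/(2*p) + 2*2 = (-14*p)/(2*p) + 4 = -7 + 4 = -3)
1/(-2264 + R(-28)) = 1/(-2264 - 3) = 1/(-2267) = -1/2267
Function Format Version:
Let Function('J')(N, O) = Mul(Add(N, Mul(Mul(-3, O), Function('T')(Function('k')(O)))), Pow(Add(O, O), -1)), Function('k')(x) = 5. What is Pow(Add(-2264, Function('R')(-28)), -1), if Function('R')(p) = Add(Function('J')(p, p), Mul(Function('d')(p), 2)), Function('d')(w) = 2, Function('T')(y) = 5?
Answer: Rational(-1, 2267) ≈ -0.00044111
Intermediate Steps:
Function('J')(N, O) = Mul(Rational(1, 2), Pow(O, -1), Add(N, Mul(-15, O))) (Function('J')(N, O) = Mul(Add(N, Mul(Mul(-3, O), 5)), Pow(Add(O, O), -1)) = Mul(Add(N, Mul(-15, O)), Pow(Mul(2, O), -1)) = Mul(Add(N, Mul(-15, O)), Mul(Rational(1, 2), Pow(O, -1))) = Mul(Rational(1, 2), Pow(O, -1), Add(N, Mul(-15, O))))
Function('R')(p) = -3 (Function('R')(p) = Add(Mul(Rational(1, 2), Pow(p, -1), Add(p, Mul(-15, p))), Mul(2, 2)) = Add(Mul(Rational(1, 2), Pow(p, -1), Mul(-14, p)), 4) = Add(-7, 4) = -3)
Pow(Add(-2264, Function('R')(-28)), -1) = Pow(Add(-2264, -3), -1) = Pow(-2267, -1) = Rational(-1, 2267)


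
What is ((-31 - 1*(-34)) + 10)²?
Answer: 169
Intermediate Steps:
((-31 - 1*(-34)) + 10)² = ((-31 + 34) + 10)² = (3 + 10)² = 13² = 169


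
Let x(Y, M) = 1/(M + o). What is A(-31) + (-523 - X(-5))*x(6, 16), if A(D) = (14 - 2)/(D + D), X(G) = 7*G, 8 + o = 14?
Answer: -7630/341 ≈ -22.375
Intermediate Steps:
o = 6 (o = -8 + 14 = 6)
x(Y, M) = 1/(6 + M) (x(Y, M) = 1/(M + 6) = 1/(6 + M))
A(D) = 6/D (A(D) = 12/((2*D)) = 12*(1/(2*D)) = 6/D)
A(-31) + (-523 - X(-5))*x(6, 16) = 6/(-31) + (-523 - 7*(-5))/(6 + 16) = 6*(-1/31) + (-523 - 1*(-35))/22 = -6/31 + (-523 + 35)*(1/22) = -6/31 - 488*1/22 = -6/31 - 244/11 = -7630/341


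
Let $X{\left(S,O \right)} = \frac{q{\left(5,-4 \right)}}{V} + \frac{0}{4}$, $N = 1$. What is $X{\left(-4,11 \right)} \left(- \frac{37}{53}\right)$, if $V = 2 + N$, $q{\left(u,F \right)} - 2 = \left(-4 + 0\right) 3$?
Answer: $\frac{370}{159} \approx 2.327$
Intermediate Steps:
$q{\left(u,F \right)} = -10$ ($q{\left(u,F \right)} = 2 + \left(-4 + 0\right) 3 = 2 - 12 = -10$)
$V = 3$ ($V = 2 + 1 = 3$)
$X{\left(S,O \right)} = - \frac{10}{3}$ ($X{\left(S,O \right)} = - \frac{10}{3} + \frac{0}{4} = \left(-10\right) \frac{1}{3} + 0 \cdot \frac{1}{4} = - \frac{10}{3} + 0 = - \frac{10}{3}$)
$X{\left(-4,11 \right)} \left(- \frac{37}{53}\right) = - \frac{10 \left(- \frac{37}{53}\right)}{3} = - \frac{10 \left(\left(-37\right) \frac{1}{53}\right)}{3} = \left(- \frac{10}{3}\right) \left(- \frac{37}{53}\right) = \frac{370}{159}$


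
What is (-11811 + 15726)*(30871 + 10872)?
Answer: 163423845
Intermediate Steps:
(-11811 + 15726)*(30871 + 10872) = 3915*41743 = 163423845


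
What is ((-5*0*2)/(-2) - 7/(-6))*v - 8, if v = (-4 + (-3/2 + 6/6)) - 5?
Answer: -229/12 ≈ -19.083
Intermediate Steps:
v = -19/2 (v = (-4 + (-3*1/2 + 6*(1/6))) - 5 = (-4 + (-3/2 + 1)) - 5 = (-4 - 1/2) - 5 = -9/2 - 5 = -19/2 ≈ -9.5000)
((-5*0*2)/(-2) - 7/(-6))*v - 8 = ((-5*0*2)/(-2) - 7/(-6))*(-19/2) - 8 = ((0*2)*(-1/2) - 7*(-1/6))*(-19/2) - 8 = (0*(-1/2) + 7/6)*(-19/2) - 8 = (0 + 7/6)*(-19/2) - 8 = (7/6)*(-19/2) - 8 = -133/12 - 8 = -229/12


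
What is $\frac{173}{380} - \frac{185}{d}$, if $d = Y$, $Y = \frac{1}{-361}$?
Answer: $\frac{25378473}{380} \approx 66786.0$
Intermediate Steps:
$Y = - \frac{1}{361} \approx -0.0027701$
$d = - \frac{1}{361} \approx -0.0027701$
$\frac{173}{380} - \frac{185}{d} = \frac{173}{380} - \frac{185}{- \frac{1}{361}} = 173 \cdot \frac{1}{380} - -66785 = \frac{173}{380} + 66785 = \frac{25378473}{380}$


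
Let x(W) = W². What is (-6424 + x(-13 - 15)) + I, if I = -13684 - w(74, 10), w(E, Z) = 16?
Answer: -19340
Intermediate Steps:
I = -13700 (I = -13684 - 1*16 = -13684 - 16 = -13700)
(-6424 + x(-13 - 15)) + I = (-6424 + (-13 - 15)²) - 13700 = (-6424 + (-28)²) - 13700 = (-6424 + 784) - 13700 = -5640 - 13700 = -19340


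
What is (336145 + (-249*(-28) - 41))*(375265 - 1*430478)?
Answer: -18942255188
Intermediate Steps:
(336145 + (-249*(-28) - 41))*(375265 - 1*430478) = (336145 + (6972 - 41))*(375265 - 430478) = (336145 + 6931)*(-55213) = 343076*(-55213) = -18942255188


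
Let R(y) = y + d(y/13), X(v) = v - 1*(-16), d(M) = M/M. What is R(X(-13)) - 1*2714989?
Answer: -2714985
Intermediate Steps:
d(M) = 1
X(v) = 16 + v (X(v) = v + 16 = 16 + v)
R(y) = 1 + y (R(y) = y + 1 = 1 + y)
R(X(-13)) - 1*2714989 = (1 + (16 - 13)) - 1*2714989 = (1 + 3) - 2714989 = 4 - 2714989 = -2714985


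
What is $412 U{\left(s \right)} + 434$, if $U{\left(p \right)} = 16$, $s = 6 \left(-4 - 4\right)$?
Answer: $7026$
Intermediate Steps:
$s = -48$ ($s = 6 \left(-4 - 4\right) = 6 \left(-8\right) = -48$)
$412 U{\left(s \right)} + 434 = 412 \cdot 16 + 434 = 6592 + 434 = 7026$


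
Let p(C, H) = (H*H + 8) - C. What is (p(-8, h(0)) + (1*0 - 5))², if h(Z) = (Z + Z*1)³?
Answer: 121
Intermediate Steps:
h(Z) = 8*Z³ (h(Z) = (Z + Z)³ = (2*Z)³ = 8*Z³)
p(C, H) = 8 + H² - C (p(C, H) = (H² + 8) - C = (8 + H²) - C = 8 + H² - C)
(p(-8, h(0)) + (1*0 - 5))² = ((8 + (8*0³)² - 1*(-8)) + (1*0 - 5))² = ((8 + (8*0)² + 8) + (0 - 5))² = ((8 + 0² + 8) - 5)² = ((8 + 0 + 8) - 5)² = (16 - 5)² = 11² = 121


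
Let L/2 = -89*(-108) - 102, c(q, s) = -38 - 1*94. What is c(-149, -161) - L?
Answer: -19152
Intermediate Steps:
c(q, s) = -132 (c(q, s) = -38 - 94 = -132)
L = 19020 (L = 2*(-89*(-108) - 102) = 2*(9612 - 102) = 2*9510 = 19020)
c(-149, -161) - L = -132 - 1*19020 = -132 - 19020 = -19152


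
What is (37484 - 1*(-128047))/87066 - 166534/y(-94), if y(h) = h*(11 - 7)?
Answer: 1213474075/2728068 ≈ 444.81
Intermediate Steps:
y(h) = 4*h (y(h) = h*4 = 4*h)
(37484 - 1*(-128047))/87066 - 166534/y(-94) = (37484 - 1*(-128047))/87066 - 166534/(4*(-94)) = (37484 + 128047)*(1/87066) - 166534/(-376) = 165531*(1/87066) - 166534*(-1/376) = 55177/29022 + 83267/188 = 1213474075/2728068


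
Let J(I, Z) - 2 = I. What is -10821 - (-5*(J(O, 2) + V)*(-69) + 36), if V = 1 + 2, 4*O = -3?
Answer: -49293/4 ≈ -12323.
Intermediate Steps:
O = -¾ (O = (¼)*(-3) = -¾ ≈ -0.75000)
J(I, Z) = 2 + I
V = 3
-10821 - (-5*(J(O, 2) + V)*(-69) + 36) = -10821 - (-5*((2 - ¾) + 3)*(-69) + 36) = -10821 - (-5*(5/4 + 3)*(-69) + 36) = -10821 - (-5*17/4*(-69) + 36) = -10821 - (-85/4*(-69) + 36) = -10821 - (5865/4 + 36) = -10821 - 1*6009/4 = -10821 - 6009/4 = -49293/4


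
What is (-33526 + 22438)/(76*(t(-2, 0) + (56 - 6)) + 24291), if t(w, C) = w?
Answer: -3696/9313 ≈ -0.39686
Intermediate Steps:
(-33526 + 22438)/(76*(t(-2, 0) + (56 - 6)) + 24291) = (-33526 + 22438)/(76*(-2 + (56 - 6)) + 24291) = -11088/(76*(-2 + 50) + 24291) = -11088/(76*48 + 24291) = -11088/(3648 + 24291) = -11088/27939 = -11088*1/27939 = -3696/9313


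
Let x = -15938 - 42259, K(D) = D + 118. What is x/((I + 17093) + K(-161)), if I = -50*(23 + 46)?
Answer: -58197/13600 ≈ -4.2792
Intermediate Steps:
K(D) = 118 + D
x = -58197
I = -3450 (I = -50*69 = -3450)
x/((I + 17093) + K(-161)) = -58197/((-3450 + 17093) + (118 - 161)) = -58197/(13643 - 43) = -58197/13600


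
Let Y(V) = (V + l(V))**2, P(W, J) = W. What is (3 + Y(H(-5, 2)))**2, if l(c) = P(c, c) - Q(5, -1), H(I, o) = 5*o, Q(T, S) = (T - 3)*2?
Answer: 67081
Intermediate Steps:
Q(T, S) = -6 + 2*T (Q(T, S) = (-3 + T)*2 = -6 + 2*T)
l(c) = -4 + c (l(c) = c - (-6 + 2*5) = c - (-6 + 10) = c - 1*4 = c - 4 = -4 + c)
Y(V) = (-4 + 2*V)**2 (Y(V) = (V + (-4 + V))**2 = (-4 + 2*V)**2)
(3 + Y(H(-5, 2)))**2 = (3 + 4*(-2 + 5*2)**2)**2 = (3 + 4*(-2 + 10)**2)**2 = (3 + 4*8**2)**2 = (3 + 4*64)**2 = (3 + 256)**2 = 259**2 = 67081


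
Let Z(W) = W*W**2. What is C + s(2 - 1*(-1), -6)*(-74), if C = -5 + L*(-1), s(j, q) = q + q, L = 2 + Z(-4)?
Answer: 945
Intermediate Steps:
Z(W) = W**3
L = -62 (L = 2 + (-4)**3 = 2 - 64 = -62)
s(j, q) = 2*q
C = 57 (C = -5 - 62*(-1) = -5 + 62 = 57)
C + s(2 - 1*(-1), -6)*(-74) = 57 + (2*(-6))*(-74) = 57 - 12*(-74) = 57 + 888 = 945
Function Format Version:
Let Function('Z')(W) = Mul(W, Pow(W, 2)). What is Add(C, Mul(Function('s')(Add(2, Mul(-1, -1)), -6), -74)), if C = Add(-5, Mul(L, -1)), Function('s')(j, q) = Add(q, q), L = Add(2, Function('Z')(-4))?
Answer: 945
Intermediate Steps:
Function('Z')(W) = Pow(W, 3)
L = -62 (L = Add(2, Pow(-4, 3)) = Add(2, -64) = -62)
Function('s')(j, q) = Mul(2, q)
C = 57 (C = Add(-5, Mul(-62, -1)) = Add(-5, 62) = 57)
Add(C, Mul(Function('s')(Add(2, Mul(-1, -1)), -6), -74)) = Add(57, Mul(Mul(2, -6), -74)) = Add(57, Mul(-12, -74)) = Add(57, 888) = 945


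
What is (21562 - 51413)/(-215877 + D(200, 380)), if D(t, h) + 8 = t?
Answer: 29851/215685 ≈ 0.13840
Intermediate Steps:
D(t, h) = -8 + t
(21562 - 51413)/(-215877 + D(200, 380)) = (21562 - 51413)/(-215877 + (-8 + 200)) = -29851/(-215877 + 192) = -29851/(-215685) = -29851*(-1/215685) = 29851/215685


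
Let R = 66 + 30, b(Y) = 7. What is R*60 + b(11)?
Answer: 5767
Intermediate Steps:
R = 96
R*60 + b(11) = 96*60 + 7 = 5760 + 7 = 5767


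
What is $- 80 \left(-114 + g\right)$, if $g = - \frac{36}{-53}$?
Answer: $\frac{480480}{53} \approx 9065.7$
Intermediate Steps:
$g = \frac{36}{53}$ ($g = \left(-36\right) \left(- \frac{1}{53}\right) = \frac{36}{53} \approx 0.67924$)
$- 80 \left(-114 + g\right) = - 80 \left(-114 + \frac{36}{53}\right) = \left(-80\right) \left(- \frac{6006}{53}\right) = \frac{480480}{53}$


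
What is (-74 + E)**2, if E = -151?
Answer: 50625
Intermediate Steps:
(-74 + E)**2 = (-74 - 151)**2 = (-225)**2 = 50625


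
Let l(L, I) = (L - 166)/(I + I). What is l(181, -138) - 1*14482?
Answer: -1332349/92 ≈ -14482.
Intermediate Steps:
l(L, I) = (-166 + L)/(2*I) (l(L, I) = (-166 + L)/((2*I)) = (-166 + L)*(1/(2*I)) = (-166 + L)/(2*I))
l(181, -138) - 1*14482 = (½)*(-166 + 181)/(-138) - 1*14482 = (½)*(-1/138)*15 - 14482 = -5/92 - 14482 = -1332349/92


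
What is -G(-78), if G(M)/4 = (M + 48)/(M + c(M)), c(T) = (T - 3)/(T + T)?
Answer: -2080/1343 ≈ -1.5488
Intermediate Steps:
c(T) = (-3 + T)/(2*T) (c(T) = (-3 + T)/((2*T)) = (-3 + T)*(1/(2*T)) = (-3 + T)/(2*T))
G(M) = 4*(48 + M)/(M + (-3 + M)/(2*M)) (G(M) = 4*((M + 48)/(M + (-3 + M)/(2*M))) = 4*((48 + M)/(M + (-3 + M)/(2*M))) = 4*(48 + M)/(M + (-3 + M)/(2*M)))
-G(-78) = -8*(-78)*(48 - 78)/(-3 - 78 + 2*(-78)²) = -8*(-78)*(-30)/(-3 - 78 + 2*6084) = -8*(-78)*(-30)/(-3 - 78 + 12168) = -8*(-78)*(-30)/12087 = -1*2080/1343 = -2080/1343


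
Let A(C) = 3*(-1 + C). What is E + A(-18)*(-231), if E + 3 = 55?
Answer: 13219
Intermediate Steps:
A(C) = -3 + 3*C
E = 52 (E = -3 + 55 = 52)
E + A(-18)*(-231) = 52 + (-3 + 3*(-18))*(-231) = 52 + (-3 - 54)*(-231) = 52 - 57*(-231) = 52 + 13167 = 13219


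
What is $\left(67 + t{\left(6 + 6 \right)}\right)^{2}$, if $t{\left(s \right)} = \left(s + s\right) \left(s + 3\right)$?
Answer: $182329$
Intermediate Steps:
$t{\left(s \right)} = 2 s \left(3 + s\right)$
$\left(67 + t{\left(6 + 6 \right)}\right)^{2} = \left(67 + 2 \left(6 + 6\right) \left(3 + \left(6 + 6\right)\right)\right)^{2} = \left(67 + 2 \cdot 12 \left(3 + 12\right)\right)^{2} = \left(67 + 2 \cdot 12 \cdot 15\right)^{2} = \left(67 + 360\right)^{2} = 427^{2} = 182329$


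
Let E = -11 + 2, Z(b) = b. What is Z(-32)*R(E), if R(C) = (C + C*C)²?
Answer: -165888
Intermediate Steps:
E = -9
R(C) = (C + C²)²
Z(-32)*R(E) = -32*(-9)²*(1 - 9)² = -2592*(-8)² = -2592*64 = -32*5184 = -165888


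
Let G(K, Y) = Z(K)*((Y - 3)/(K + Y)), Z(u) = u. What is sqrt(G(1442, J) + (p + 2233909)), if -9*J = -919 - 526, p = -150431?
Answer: 5*sqrt(17337627503314)/14423 ≈ 1443.5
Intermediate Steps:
J = 1445/9 (J = -(-919 - 526)/9 = -1/9*(-1445) = 1445/9 ≈ 160.56)
G(K, Y) = K*(-3 + Y)/(K + Y) (G(K, Y) = K*((Y - 3)/(K + Y)) = K*((-3 + Y)/(K + Y)) = K*(-3 + Y)/(K + Y))
sqrt(G(1442, J) + (p + 2233909)) = sqrt(1442*(-3 + 1445/9)/(1442 + 1445/9) + (-150431 + 2233909)) = sqrt(1442*(1418/9)/(14423/9) + 2083478) = sqrt(1442*(9/14423)*(1418/9) + 2083478) = sqrt(2044756/14423 + 2083478) = sqrt(30052047950/14423) = 5*sqrt(17337627503314)/14423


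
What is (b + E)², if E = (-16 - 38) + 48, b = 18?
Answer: 144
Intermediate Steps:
E = -6 (E = -54 + 48 = -6)
(b + E)² = (18 - 6)² = 12² = 144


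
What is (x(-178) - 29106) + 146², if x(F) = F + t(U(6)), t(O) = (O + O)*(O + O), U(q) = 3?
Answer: -7932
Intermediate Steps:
t(O) = 4*O² (t(O) = (2*O)*(2*O) = 4*O²)
x(F) = 36 + F (x(F) = F + 4*3² = F + 4*9 = F + 36 = 36 + F)
(x(-178) - 29106) + 146² = ((36 - 178) - 29106) + 146² = (-142 - 29106) + 21316 = -29248 + 21316 = -7932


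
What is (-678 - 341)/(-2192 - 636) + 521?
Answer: 1474407/2828 ≈ 521.36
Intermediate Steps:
(-678 - 341)/(-2192 - 636) + 521 = -1019/(-2828) + 521 = -1019*(-1/2828) + 521 = 1019/2828 + 521 = 1474407/2828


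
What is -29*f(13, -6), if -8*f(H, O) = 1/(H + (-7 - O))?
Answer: 29/96 ≈ 0.30208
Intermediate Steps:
f(H, O) = -1/(8*(-7 + H - O)) (f(H, O) = -1/(8*(H + (-7 - O))) = -1/(8*(-7 + H - O)))
-29*f(13, -6) = -29/(8*(7 - 6 - 1*13)) = -29/(8*(7 - 6 - 13)) = -29/(8*(-12)) = -29*(-1)/(8*12) = -29*(-1/96) = 29/96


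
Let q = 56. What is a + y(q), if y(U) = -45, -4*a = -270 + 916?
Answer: -413/2 ≈ -206.50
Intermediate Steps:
a = -323/2 (a = -(-270 + 916)/4 = -¼*646 = -323/2 ≈ -161.50)
a + y(q) = -323/2 - 45 = -413/2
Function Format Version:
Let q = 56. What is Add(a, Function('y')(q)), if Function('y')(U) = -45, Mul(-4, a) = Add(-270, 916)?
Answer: Rational(-413, 2) ≈ -206.50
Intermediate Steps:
a = Rational(-323, 2) (a = Mul(Rational(-1, 4), Add(-270, 916)) = Mul(Rational(-1, 4), 646) = Rational(-323, 2) ≈ -161.50)
Add(a, Function('y')(q)) = Add(Rational(-323, 2), -45) = Rational(-413, 2)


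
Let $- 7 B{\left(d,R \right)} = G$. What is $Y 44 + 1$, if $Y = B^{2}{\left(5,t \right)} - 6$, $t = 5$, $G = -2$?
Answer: $- \frac{12711}{49} \approx -259.41$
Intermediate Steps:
$B{\left(d,R \right)} = \frac{2}{7}$ ($B{\left(d,R \right)} = \left(- \frac{1}{7}\right) \left(-2\right) = \frac{2}{7}$)
$Y = - \frac{290}{49}$ ($Y = \left(\frac{2}{7}\right)^{2} - 6 = \frac{4}{49} - 6 = - \frac{290}{49} \approx -5.9184$)
$Y 44 + 1 = \left(- \frac{290}{49}\right) 44 + 1 = - \frac{12760}{49} + 1 = - \frac{12711}{49}$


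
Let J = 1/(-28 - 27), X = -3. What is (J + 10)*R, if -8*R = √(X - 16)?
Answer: -549*I*√19/440 ≈ -5.4387*I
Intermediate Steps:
J = -1/55 (J = 1/(-55) = -1/55 ≈ -0.018182)
R = -I*√19/8 (R = -√(-3 - 16)/8 = -I*√19/8 ≈ -0.54486*I)
(J + 10)*R = (-1/55 + 10)*(-I*√19/8) = 549*(-I*√19/8)/55 = -549*I*√19/440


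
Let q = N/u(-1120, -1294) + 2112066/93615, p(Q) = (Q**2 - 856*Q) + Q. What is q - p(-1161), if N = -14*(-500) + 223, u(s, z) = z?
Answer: -94510064648767/40379270 ≈ -2.3406e+6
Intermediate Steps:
p(Q) = Q**2 - 855*Q
N = 7223 (N = 7000 + 223 = 7223)
q = 685610753/40379270 (q = 7223/(-1294) + 2112066/93615 = 7223*(-1/1294) + 2112066*(1/93615) = -7223/1294 + 704022/31205 = 685610753/40379270 ≈ 16.979)
q - p(-1161) = 685610753/40379270 - (-1161)*(-855 - 1161) = 685610753/40379270 - (-1161)*(-2016) = 685610753/40379270 - 1*2340576 = 685610753/40379270 - 2340576 = -94510064648767/40379270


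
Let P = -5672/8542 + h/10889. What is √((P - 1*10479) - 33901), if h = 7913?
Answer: I*√95989078612190356919/46506919 ≈ 210.67*I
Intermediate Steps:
P = 2915219/46506919 (P = -5672/8542 + 7913/10889 = -5672*1/8542 + 7913*(1/10889) = -2836/4271 + 7913/10889 = 2915219/46506919 ≈ 0.062684)
√((P - 1*10479) - 33901) = √((2915219/46506919 - 1*10479) - 33901) = √((2915219/46506919 - 10479) - 33901) = √(-487343088982/46506919 - 33901) = √(-2063974150001/46506919) = I*√95989078612190356919/46506919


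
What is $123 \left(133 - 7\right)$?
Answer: $15498$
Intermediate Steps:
$123 \left(133 - 7\right) = 123 \cdot 126 = 15498$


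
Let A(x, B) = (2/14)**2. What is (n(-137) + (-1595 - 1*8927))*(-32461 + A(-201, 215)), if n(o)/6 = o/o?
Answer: 16726623408/49 ≈ 3.4136e+8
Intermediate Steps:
A(x, B) = 1/49 (A(x, B) = (2*(1/14))**2 = (1/7)**2 = 1/49)
n(o) = 6 (n(o) = 6*(o/o) = 6*1 = 6)
(n(-137) + (-1595 - 1*8927))*(-32461 + A(-201, 215)) = (6 + (-1595 - 1*8927))*(-32461 + 1/49) = (6 + (-1595 - 8927))*(-1590588/49) = (6 - 10522)*(-1590588/49) = -10516*(-1590588/49) = 16726623408/49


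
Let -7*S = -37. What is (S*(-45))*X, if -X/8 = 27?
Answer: 359640/7 ≈ 51377.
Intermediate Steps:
S = 37/7 (S = -⅐*(-37) = 37/7 ≈ 5.2857)
X = -216 (X = -8*27 = -216)
(S*(-45))*X = ((37/7)*(-45))*(-216) = -1665/7*(-216) = 359640/7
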